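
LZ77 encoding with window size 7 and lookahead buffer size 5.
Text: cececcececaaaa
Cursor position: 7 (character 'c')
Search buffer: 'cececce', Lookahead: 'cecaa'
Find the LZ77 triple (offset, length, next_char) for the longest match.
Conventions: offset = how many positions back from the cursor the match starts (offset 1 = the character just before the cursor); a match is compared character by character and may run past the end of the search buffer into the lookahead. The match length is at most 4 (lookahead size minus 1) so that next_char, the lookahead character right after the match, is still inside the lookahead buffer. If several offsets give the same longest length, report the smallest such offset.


Try each offset into the search buffer:
  offset=1 (pos 6, char 'e'): match length 0
  offset=2 (pos 5, char 'c'): match length 3
  offset=3 (pos 4, char 'c'): match length 1
  offset=4 (pos 3, char 'e'): match length 0
  offset=5 (pos 2, char 'c'): match length 3
  offset=6 (pos 1, char 'e'): match length 0
  offset=7 (pos 0, char 'c'): match length 3
Longest match has length 3, found at offsets 2, 5, 7; take the smallest, offset 2.
next_char = character at position 7 + 3 = 10 -> 'a'

Best match: offset=2, length=3 (matching 'cec' starting at position 5)
LZ77 triple: (2, 3, 'a')


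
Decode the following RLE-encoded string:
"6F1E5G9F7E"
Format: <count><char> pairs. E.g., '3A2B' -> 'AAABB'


Expanding each <count><char> pair:
  6F -> 'FFFFFF'
  1E -> 'E'
  5G -> 'GGGGG'
  9F -> 'FFFFFFFFF'
  7E -> 'EEEEEEE'

Decoded = FFFFFFEGGGGGFFFFFFFFFEEEEEEE


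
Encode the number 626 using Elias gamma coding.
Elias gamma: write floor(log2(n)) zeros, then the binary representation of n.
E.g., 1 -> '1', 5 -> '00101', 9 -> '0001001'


num_bits = floor(log2(626)) + 1 = 10
leading_zeros = num_bits - 1 = 9
binary(626) = 1001110010

Elias gamma(626) = '000000000' + '1001110010' = 0000000001001110010 (19 bits)


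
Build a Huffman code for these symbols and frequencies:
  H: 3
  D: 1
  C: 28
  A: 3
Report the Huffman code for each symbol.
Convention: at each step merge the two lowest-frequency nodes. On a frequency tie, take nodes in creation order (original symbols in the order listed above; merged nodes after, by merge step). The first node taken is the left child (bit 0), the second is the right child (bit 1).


Huffman tree construction:
Step 1: Merge D(1) + H(3) = 4
Step 2: Merge A(3) + (D+H)(4) = 7
Step 3: Merge (A+(D+H))(7) + C(28) = 35
Read each symbol's code off the tree from the root (left child = 0, right child = 1).

Codes:
  H: 011 (length 3)
  D: 010 (length 3)
  C: 1 (length 1)
  A: 00 (length 2)
Average code length: 46/35 = 1.3143 bits/symbol


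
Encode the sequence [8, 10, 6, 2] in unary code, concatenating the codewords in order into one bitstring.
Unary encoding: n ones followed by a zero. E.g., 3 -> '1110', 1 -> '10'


Encode each number as n ones followed by a terminating 0:
  8 -> 111111110 (9 bits)
  10 -> 11111111110 (11 bits)
  6 -> 1111110 (7 bits)
  2 -> 110 (3 bits)
Total length = 9 + 11 + 7 + 3 = 30 bits.

Unary([8, 10, 6, 2]) = 111111110111111111101111110110 (30 bits)


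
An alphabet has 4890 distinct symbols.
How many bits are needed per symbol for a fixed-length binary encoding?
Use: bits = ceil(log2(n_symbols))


log2(4890) = 12.2556
Bracket: 2^12 = 4096 < 4890 <= 2^13 = 8192
So ceil(log2(4890)) = 13

bits = ceil(log2(4890)) = ceil(12.2556) = 13 bits


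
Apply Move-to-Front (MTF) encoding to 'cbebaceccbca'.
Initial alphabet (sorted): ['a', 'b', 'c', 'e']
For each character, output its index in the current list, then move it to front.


MTF encoding:
'c': index 2 in ['a', 'b', 'c', 'e'] -> ['c', 'a', 'b', 'e']
'b': index 2 in ['c', 'a', 'b', 'e'] -> ['b', 'c', 'a', 'e']
'e': index 3 in ['b', 'c', 'a', 'e'] -> ['e', 'b', 'c', 'a']
'b': index 1 in ['e', 'b', 'c', 'a'] -> ['b', 'e', 'c', 'a']
'a': index 3 in ['b', 'e', 'c', 'a'] -> ['a', 'b', 'e', 'c']
'c': index 3 in ['a', 'b', 'e', 'c'] -> ['c', 'a', 'b', 'e']
'e': index 3 in ['c', 'a', 'b', 'e'] -> ['e', 'c', 'a', 'b']
'c': index 1 in ['e', 'c', 'a', 'b'] -> ['c', 'e', 'a', 'b']
'c': index 0 in ['c', 'e', 'a', 'b'] -> ['c', 'e', 'a', 'b']
'b': index 3 in ['c', 'e', 'a', 'b'] -> ['b', 'c', 'e', 'a']
'c': index 1 in ['b', 'c', 'e', 'a'] -> ['c', 'b', 'e', 'a']
'a': index 3 in ['c', 'b', 'e', 'a'] -> ['a', 'c', 'b', 'e']


Output: [2, 2, 3, 1, 3, 3, 3, 1, 0, 3, 1, 3]


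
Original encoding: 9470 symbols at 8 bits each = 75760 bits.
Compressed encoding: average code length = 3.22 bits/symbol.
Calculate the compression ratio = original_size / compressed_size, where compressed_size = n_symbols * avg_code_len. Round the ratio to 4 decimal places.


original_size = n_symbols * orig_bits = 9470 * 8 = 75760 bits
compressed_size = n_symbols * avg_code_len = 9470 * 3.22 = 30493.4 bits
ratio = original_size / compressed_size = 75760 / 30493.4 = 2.4845

Compression ratio = 2.4845


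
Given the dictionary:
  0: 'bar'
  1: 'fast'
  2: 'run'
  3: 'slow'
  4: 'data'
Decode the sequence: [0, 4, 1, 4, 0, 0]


Look up each index in the dictionary:
  0 -> 'bar'
  4 -> 'data'
  1 -> 'fast'
  4 -> 'data'
  0 -> 'bar'
  0 -> 'bar'

Decoded: "bar data fast data bar bar"


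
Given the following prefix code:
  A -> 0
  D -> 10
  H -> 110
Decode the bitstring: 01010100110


Decoding step by step:
Bits 0 -> A
Bits 10 -> D
Bits 10 -> D
Bits 10 -> D
Bits 0 -> A
Bits 110 -> H


Decoded message: ADDDAH


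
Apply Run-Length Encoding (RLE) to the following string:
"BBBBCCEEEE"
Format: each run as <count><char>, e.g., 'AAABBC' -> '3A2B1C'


Scanning runs left to right:
  i=0: run of 'B' x 4 -> '4B'
  i=4: run of 'C' x 2 -> '2C'
  i=6: run of 'E' x 4 -> '4E'

RLE = 4B2C4E


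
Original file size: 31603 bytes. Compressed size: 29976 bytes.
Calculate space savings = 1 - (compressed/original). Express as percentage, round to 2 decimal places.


ratio = compressed/original = 29976/31603 = 0.948518
savings = 1 - ratio = 1 - 0.948518 = 0.051482
as a percentage: 0.051482 * 100 = 5.15%

Space savings = 1 - 29976/31603 = 5.15%


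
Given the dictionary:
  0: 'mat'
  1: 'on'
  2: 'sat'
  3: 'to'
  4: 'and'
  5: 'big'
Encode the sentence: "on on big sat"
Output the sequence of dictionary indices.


Look up each word in the dictionary:
  'on' -> 1
  'on' -> 1
  'big' -> 5
  'sat' -> 2

Encoded: [1, 1, 5, 2]


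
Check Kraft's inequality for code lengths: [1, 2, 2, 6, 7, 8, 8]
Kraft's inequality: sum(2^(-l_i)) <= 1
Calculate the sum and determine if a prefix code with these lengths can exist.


Sum = 2^(-1) + 2^(-2) + 2^(-2) + 2^(-6) + 2^(-7) + 2^(-8) + 2^(-8)
    = 0.5 + 0.25 + 0.25 + 0.015625 + 0.0078125 + 0.00390625 + 0.00390625
    = 264/256 = 1.03125
Since 1.03125 > 1, Kraft's inequality is NOT satisfied.
A prefix code with these lengths CANNOT exist.

Kraft sum = 1.03125. Not satisfied.


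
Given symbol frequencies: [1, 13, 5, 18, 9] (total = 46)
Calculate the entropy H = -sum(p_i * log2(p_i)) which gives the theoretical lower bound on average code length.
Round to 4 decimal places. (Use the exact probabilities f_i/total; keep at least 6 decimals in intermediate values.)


Per-symbol terms -p_i * log2(p_i) with p_i = f_i/46:
  p = 1/46 = 0.021739: log2(p) = -5.523562, -p*log2(p) = 0.120077
  p = 13/46 = 0.282609: log2(p) = -1.823122, -p*log2(p) = 0.515230
  p = 5/46 = 0.108696: log2(p) = -3.201634, -p*log2(p) = 0.348004
  p = 18/46 = 0.391304: log2(p) = -1.353637, -p*log2(p) = 0.529684
  p = 9/46 = 0.195652: log2(p) = -2.353637, -p*log2(p) = 0.460494
H = 0.120077 + 0.515230 + 0.348004 + 0.529684 + 0.460494 = 1.973489

H = 1.9735 bits/symbol


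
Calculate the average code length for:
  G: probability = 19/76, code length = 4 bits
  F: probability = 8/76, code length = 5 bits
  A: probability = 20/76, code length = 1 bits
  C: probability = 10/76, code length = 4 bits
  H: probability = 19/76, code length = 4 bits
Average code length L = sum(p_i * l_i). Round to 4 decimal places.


Weighted contributions p_i * l_i:
  G: (19/76) * 4 = 76/76
  F: (8/76) * 5 = 40/76
  A: (20/76) * 1 = 20/76
  C: (10/76) * 4 = 40/76
  H: (19/76) * 4 = 76/76
Sum = (76 + 40 + 20 + 40 + 76)/76 = 252/76

L = 252/76 = 3.3158 bits/symbol


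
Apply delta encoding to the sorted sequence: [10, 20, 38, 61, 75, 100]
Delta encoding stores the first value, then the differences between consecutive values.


First value: 10
Deltas:
  20 - 10 = 10
  38 - 20 = 18
  61 - 38 = 23
  75 - 61 = 14
  100 - 75 = 25


Delta encoded: [10, 10, 18, 23, 14, 25]


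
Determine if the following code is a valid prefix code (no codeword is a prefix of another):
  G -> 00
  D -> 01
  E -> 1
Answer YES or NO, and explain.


Checking each pair (does one codeword prefix another?):
  G='00' vs D='01': no prefix
  G='00' vs E='1': no prefix
  D='01' vs G='00': no prefix
  D='01' vs E='1': no prefix
  E='1' vs G='00': no prefix
  E='1' vs D='01': no prefix
No violation found over all pairs.

YES -- this is a valid prefix code. No codeword is a prefix of any other codeword.


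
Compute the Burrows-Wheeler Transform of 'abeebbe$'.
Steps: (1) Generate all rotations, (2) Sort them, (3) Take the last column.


Rotations (sorted):
  0: $abeebbe -> last char: e
  1: abeebbe$ -> last char: $
  2: bbe$abee -> last char: e
  3: be$abeeb -> last char: b
  4: beebbe$a -> last char: a
  5: e$abeebb -> last char: b
  6: ebbe$abe -> last char: e
  7: eebbe$ab -> last char: b


BWT = e$ebabeb


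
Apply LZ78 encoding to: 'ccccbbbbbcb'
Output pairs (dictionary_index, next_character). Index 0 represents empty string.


LZ78 encoding steps:
Dictionary: {0: ''}
Step 1: w='' (idx 0), next='c' -> output (0, 'c'), add 'c' as idx 1
Step 2: w='c' (idx 1), next='c' -> output (1, 'c'), add 'cc' as idx 2
Step 3: w='c' (idx 1), next='b' -> output (1, 'b'), add 'cb' as idx 3
Step 4: w='' (idx 0), next='b' -> output (0, 'b'), add 'b' as idx 4
Step 5: w='b' (idx 4), next='b' -> output (4, 'b'), add 'bb' as idx 5
Step 6: w='b' (idx 4), next='c' -> output (4, 'c'), add 'bc' as idx 6
Step 7: w='b' (idx 4), end of input -> output (4, '')


Encoded: [(0, 'c'), (1, 'c'), (1, 'b'), (0, 'b'), (4, 'b'), (4, 'c'), (4, '')]


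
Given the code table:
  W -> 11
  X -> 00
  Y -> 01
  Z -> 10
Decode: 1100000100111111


Decoding:
11 -> W
00 -> X
00 -> X
01 -> Y
00 -> X
11 -> W
11 -> W
11 -> W


Result: WXXYXWWW


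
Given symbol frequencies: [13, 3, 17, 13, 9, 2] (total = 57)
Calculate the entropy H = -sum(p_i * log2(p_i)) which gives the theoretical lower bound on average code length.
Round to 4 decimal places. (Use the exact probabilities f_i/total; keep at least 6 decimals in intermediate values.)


Per-symbol terms -p_i * log2(p_i) with p_i = f_i/57:
  p = 13/57 = 0.228070: log2(p) = -2.132450, -p*log2(p) = 0.486348
  p = 3/57 = 0.052632: log2(p) = -4.247928, -p*log2(p) = 0.223575
  p = 17/57 = 0.298246: log2(p) = -1.745427, -p*log2(p) = 0.520566
  p = 13/57 = 0.228070: log2(p) = -2.132450, -p*log2(p) = 0.486348
  p = 9/57 = 0.157895: log2(p) = -2.662965, -p*log2(p) = 0.420468
  p = 2/57 = 0.035088: log2(p) = -4.832890, -p*log2(p) = 0.169575
H = 0.486348 + 0.223575 + 0.520566 + 0.486348 + 0.420468 + 0.169575 = 2.306880

H = 2.3069 bits/symbol


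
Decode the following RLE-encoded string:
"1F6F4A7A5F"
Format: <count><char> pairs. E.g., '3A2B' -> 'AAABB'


Expanding each <count><char> pair:
  1F -> 'F'
  6F -> 'FFFFFF'
  4A -> 'AAAA'
  7A -> 'AAAAAAA'
  5F -> 'FFFFF'

Decoded = FFFFFFFAAAAAAAAAAAFFFFF


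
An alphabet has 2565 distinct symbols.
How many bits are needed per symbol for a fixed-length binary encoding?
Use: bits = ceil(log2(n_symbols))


log2(2565) = 11.3247
Bracket: 2^11 = 2048 < 2565 <= 2^12 = 4096
So ceil(log2(2565)) = 12

bits = ceil(log2(2565)) = ceil(11.3247) = 12 bits


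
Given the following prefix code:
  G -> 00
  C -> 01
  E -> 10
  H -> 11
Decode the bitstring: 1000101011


Decoding step by step:
Bits 10 -> E
Bits 00 -> G
Bits 10 -> E
Bits 10 -> E
Bits 11 -> H


Decoded message: EGEEH


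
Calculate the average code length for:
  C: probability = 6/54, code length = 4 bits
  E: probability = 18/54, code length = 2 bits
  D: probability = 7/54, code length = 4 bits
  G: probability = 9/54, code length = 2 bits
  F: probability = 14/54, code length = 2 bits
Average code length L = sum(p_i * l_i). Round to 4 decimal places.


Weighted contributions p_i * l_i:
  C: (6/54) * 4 = 24/54
  E: (18/54) * 2 = 36/54
  D: (7/54) * 4 = 28/54
  G: (9/54) * 2 = 18/54
  F: (14/54) * 2 = 28/54
Sum = (24 + 36 + 28 + 18 + 28)/54 = 134/54

L = 134/54 = 2.4815 bits/symbol


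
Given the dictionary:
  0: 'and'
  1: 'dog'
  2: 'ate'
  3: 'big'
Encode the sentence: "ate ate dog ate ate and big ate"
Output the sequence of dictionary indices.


Look up each word in the dictionary:
  'ate' -> 2
  'ate' -> 2
  'dog' -> 1
  'ate' -> 2
  'ate' -> 2
  'and' -> 0
  'big' -> 3
  'ate' -> 2

Encoded: [2, 2, 1, 2, 2, 0, 3, 2]


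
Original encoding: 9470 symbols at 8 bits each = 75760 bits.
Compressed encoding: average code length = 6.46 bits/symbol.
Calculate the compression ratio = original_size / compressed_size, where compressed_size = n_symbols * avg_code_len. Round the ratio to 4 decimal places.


original_size = n_symbols * orig_bits = 9470 * 8 = 75760 bits
compressed_size = n_symbols * avg_code_len = 9470 * 6.46 = 61176.2 bits
ratio = original_size / compressed_size = 75760 / 61176.2 = 1.2384

Compression ratio = 1.2384


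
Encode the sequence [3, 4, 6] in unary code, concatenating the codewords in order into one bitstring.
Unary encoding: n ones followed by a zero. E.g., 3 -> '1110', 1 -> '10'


Encode each number as n ones followed by a terminating 0:
  3 -> 1110 (4 bits)
  4 -> 11110 (5 bits)
  6 -> 1111110 (7 bits)
Total length = 4 + 5 + 7 = 16 bits.

Unary([3, 4, 6]) = 1110111101111110 (16 bits)


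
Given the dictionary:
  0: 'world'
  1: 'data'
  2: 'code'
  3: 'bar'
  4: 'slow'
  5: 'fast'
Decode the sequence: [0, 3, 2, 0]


Look up each index in the dictionary:
  0 -> 'world'
  3 -> 'bar'
  2 -> 'code'
  0 -> 'world'

Decoded: "world bar code world"


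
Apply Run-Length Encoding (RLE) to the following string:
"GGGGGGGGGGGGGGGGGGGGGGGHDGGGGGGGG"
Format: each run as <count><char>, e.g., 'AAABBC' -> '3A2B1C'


Scanning runs left to right:
  i=0: run of 'G' x 23 -> '23G'
  i=23: run of 'H' x 1 -> '1H'
  i=24: run of 'D' x 1 -> '1D'
  i=25: run of 'G' x 8 -> '8G'

RLE = 23G1H1D8G


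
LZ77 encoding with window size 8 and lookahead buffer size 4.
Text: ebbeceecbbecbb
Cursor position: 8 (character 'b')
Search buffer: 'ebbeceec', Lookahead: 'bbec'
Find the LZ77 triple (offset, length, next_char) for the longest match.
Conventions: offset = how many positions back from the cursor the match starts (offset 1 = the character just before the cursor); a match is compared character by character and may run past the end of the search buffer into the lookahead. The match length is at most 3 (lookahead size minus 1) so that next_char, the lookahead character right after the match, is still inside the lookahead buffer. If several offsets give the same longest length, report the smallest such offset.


Try each offset into the search buffer:
  offset=1 (pos 7, char 'c'): match length 0
  offset=2 (pos 6, char 'e'): match length 0
  offset=3 (pos 5, char 'e'): match length 0
  offset=4 (pos 4, char 'c'): match length 0
  offset=5 (pos 3, char 'e'): match length 0
  offset=6 (pos 2, char 'b'): match length 1
  offset=7 (pos 1, char 'b'): match length 3
  offset=8 (pos 0, char 'e'): match length 0
Longest match has length 3 at offset 7.
next_char = character at position 8 + 3 = 11 -> 'c'

Best match: offset=7, length=3 (matching 'bbe' starting at position 1)
LZ77 triple: (7, 3, 'c')


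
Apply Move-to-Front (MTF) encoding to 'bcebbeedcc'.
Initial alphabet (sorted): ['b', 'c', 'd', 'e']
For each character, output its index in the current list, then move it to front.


MTF encoding:
'b': index 0 in ['b', 'c', 'd', 'e'] -> ['b', 'c', 'd', 'e']
'c': index 1 in ['b', 'c', 'd', 'e'] -> ['c', 'b', 'd', 'e']
'e': index 3 in ['c', 'b', 'd', 'e'] -> ['e', 'c', 'b', 'd']
'b': index 2 in ['e', 'c', 'b', 'd'] -> ['b', 'e', 'c', 'd']
'b': index 0 in ['b', 'e', 'c', 'd'] -> ['b', 'e', 'c', 'd']
'e': index 1 in ['b', 'e', 'c', 'd'] -> ['e', 'b', 'c', 'd']
'e': index 0 in ['e', 'b', 'c', 'd'] -> ['e', 'b', 'c', 'd']
'd': index 3 in ['e', 'b', 'c', 'd'] -> ['d', 'e', 'b', 'c']
'c': index 3 in ['d', 'e', 'b', 'c'] -> ['c', 'd', 'e', 'b']
'c': index 0 in ['c', 'd', 'e', 'b'] -> ['c', 'd', 'e', 'b']


Output: [0, 1, 3, 2, 0, 1, 0, 3, 3, 0]


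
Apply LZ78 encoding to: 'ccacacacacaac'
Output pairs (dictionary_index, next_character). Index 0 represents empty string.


LZ78 encoding steps:
Dictionary: {0: ''}
Step 1: w='' (idx 0), next='c' -> output (0, 'c'), add 'c' as idx 1
Step 2: w='c' (idx 1), next='a' -> output (1, 'a'), add 'ca' as idx 2
Step 3: w='ca' (idx 2), next='c' -> output (2, 'c'), add 'cac' as idx 3
Step 4: w='' (idx 0), next='a' -> output (0, 'a'), add 'a' as idx 4
Step 5: w='cac' (idx 3), next='a' -> output (3, 'a'), add 'caca' as idx 5
Step 6: w='a' (idx 4), next='c' -> output (4, 'c'), add 'ac' as idx 6


Encoded: [(0, 'c'), (1, 'a'), (2, 'c'), (0, 'a'), (3, 'a'), (4, 'c')]


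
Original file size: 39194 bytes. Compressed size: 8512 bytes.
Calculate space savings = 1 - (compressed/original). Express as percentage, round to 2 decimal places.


ratio = compressed/original = 8512/39194 = 0.217176
savings = 1 - ratio = 1 - 0.217176 = 0.782824
as a percentage: 0.782824 * 100 = 78.28%

Space savings = 1 - 8512/39194 = 78.28%


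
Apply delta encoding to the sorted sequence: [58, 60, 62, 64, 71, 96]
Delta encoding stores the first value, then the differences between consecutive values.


First value: 58
Deltas:
  60 - 58 = 2
  62 - 60 = 2
  64 - 62 = 2
  71 - 64 = 7
  96 - 71 = 25


Delta encoded: [58, 2, 2, 2, 7, 25]


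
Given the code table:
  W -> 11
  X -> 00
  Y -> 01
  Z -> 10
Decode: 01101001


Decoding:
01 -> Y
10 -> Z
10 -> Z
01 -> Y


Result: YZZY


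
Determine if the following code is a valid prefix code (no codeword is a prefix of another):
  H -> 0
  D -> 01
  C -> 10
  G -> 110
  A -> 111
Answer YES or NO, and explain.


Checking each pair (does one codeword prefix another?):
  H='0' vs D='01': prefix -- VIOLATION

NO -- this is NOT a valid prefix code. H (0) is a prefix of D (01).


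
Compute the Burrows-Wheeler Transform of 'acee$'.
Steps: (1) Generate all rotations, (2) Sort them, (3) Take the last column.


Rotations (sorted):
  0: $acee -> last char: e
  1: acee$ -> last char: $
  2: cee$a -> last char: a
  3: e$ace -> last char: e
  4: ee$ac -> last char: c


BWT = e$aec


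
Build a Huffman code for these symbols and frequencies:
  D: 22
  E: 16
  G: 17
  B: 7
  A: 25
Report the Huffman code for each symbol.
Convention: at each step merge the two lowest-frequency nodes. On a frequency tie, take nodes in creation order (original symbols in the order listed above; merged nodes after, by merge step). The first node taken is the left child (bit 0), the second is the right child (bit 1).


Huffman tree construction:
Step 1: Merge B(7) + E(16) = 23
Step 2: Merge G(17) + D(22) = 39
Step 3: Merge (B+E)(23) + A(25) = 48
Step 4: Merge (G+D)(39) + ((B+E)+A)(48) = 87
Read each symbol's code off the tree from the root (left child = 0, right child = 1).

Codes:
  D: 01 (length 2)
  E: 101 (length 3)
  G: 00 (length 2)
  B: 100 (length 3)
  A: 11 (length 2)
Average code length: 197/87 = 2.2644 bits/symbol


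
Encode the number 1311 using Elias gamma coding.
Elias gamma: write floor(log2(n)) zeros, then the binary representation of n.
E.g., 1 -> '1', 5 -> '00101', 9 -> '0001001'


num_bits = floor(log2(1311)) + 1 = 11
leading_zeros = num_bits - 1 = 10
binary(1311) = 10100011111

Elias gamma(1311) = '0000000000' + '10100011111' = 000000000010100011111 (21 bits)


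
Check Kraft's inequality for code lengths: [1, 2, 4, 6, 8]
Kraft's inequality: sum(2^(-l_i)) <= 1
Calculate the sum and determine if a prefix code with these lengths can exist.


Sum = 2^(-1) + 2^(-2) + 2^(-4) + 2^(-6) + 2^(-8)
    = 0.5 + 0.25 + 0.0625 + 0.015625 + 0.00390625
    = 213/256 = 0.83203125
Since 0.83203125 <= 1, Kraft's inequality IS satisfied.
A prefix code with these lengths CAN exist.

Kraft sum = 0.83203125. Satisfied.


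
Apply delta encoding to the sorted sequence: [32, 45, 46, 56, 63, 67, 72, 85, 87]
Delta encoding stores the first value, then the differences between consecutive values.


First value: 32
Deltas:
  45 - 32 = 13
  46 - 45 = 1
  56 - 46 = 10
  63 - 56 = 7
  67 - 63 = 4
  72 - 67 = 5
  85 - 72 = 13
  87 - 85 = 2


Delta encoded: [32, 13, 1, 10, 7, 4, 5, 13, 2]


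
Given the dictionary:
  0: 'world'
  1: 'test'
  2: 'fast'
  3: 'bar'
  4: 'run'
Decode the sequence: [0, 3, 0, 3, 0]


Look up each index in the dictionary:
  0 -> 'world'
  3 -> 'bar'
  0 -> 'world'
  3 -> 'bar'
  0 -> 'world'

Decoded: "world bar world bar world"


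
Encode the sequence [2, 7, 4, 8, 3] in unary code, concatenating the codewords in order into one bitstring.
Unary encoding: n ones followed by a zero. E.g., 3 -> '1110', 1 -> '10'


Encode each number as n ones followed by a terminating 0:
  2 -> 110 (3 bits)
  7 -> 11111110 (8 bits)
  4 -> 11110 (5 bits)
  8 -> 111111110 (9 bits)
  3 -> 1110 (4 bits)
Total length = 3 + 8 + 5 + 9 + 4 = 29 bits.

Unary([2, 7, 4, 8, 3]) = 11011111110111101111111101110 (29 bits)


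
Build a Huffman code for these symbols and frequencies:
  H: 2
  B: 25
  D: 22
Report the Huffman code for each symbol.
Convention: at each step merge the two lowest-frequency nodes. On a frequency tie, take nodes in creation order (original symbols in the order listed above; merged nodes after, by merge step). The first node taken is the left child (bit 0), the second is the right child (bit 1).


Huffman tree construction:
Step 1: Merge H(2) + D(22) = 24
Step 2: Merge (H+D)(24) + B(25) = 49
Read each symbol's code off the tree from the root (left child = 0, right child = 1).

Codes:
  H: 00 (length 2)
  B: 1 (length 1)
  D: 01 (length 2)
Average code length: 73/49 = 1.4898 bits/symbol


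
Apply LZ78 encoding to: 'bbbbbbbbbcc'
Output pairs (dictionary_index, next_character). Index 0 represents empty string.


LZ78 encoding steps:
Dictionary: {0: ''}
Step 1: w='' (idx 0), next='b' -> output (0, 'b'), add 'b' as idx 1
Step 2: w='b' (idx 1), next='b' -> output (1, 'b'), add 'bb' as idx 2
Step 3: w='bb' (idx 2), next='b' -> output (2, 'b'), add 'bbb' as idx 3
Step 4: w='bbb' (idx 3), next='c' -> output (3, 'c'), add 'bbbc' as idx 4
Step 5: w='' (idx 0), next='c' -> output (0, 'c'), add 'c' as idx 5


Encoded: [(0, 'b'), (1, 'b'), (2, 'b'), (3, 'c'), (0, 'c')]


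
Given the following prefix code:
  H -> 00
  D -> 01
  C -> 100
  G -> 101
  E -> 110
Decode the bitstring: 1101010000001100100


Decoding step by step:
Bits 110 -> E
Bits 101 -> G
Bits 00 -> H
Bits 00 -> H
Bits 00 -> H
Bits 110 -> E
Bits 01 -> D
Bits 00 -> H


Decoded message: EGHHHEDH


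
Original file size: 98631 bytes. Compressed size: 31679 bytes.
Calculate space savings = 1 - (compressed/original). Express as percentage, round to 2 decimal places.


ratio = compressed/original = 31679/98631 = 0.321187
savings = 1 - ratio = 1 - 0.321187 = 0.678813
as a percentage: 0.678813 * 100 = 67.88%

Space savings = 1 - 31679/98631 = 67.88%


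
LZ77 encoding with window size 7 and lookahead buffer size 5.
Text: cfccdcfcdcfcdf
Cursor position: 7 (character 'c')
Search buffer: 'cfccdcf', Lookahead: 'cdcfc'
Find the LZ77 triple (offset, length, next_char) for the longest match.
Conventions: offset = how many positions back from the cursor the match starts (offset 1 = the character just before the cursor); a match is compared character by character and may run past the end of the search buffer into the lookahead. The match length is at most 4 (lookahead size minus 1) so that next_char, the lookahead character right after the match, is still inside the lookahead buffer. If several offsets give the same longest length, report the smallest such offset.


Try each offset into the search buffer:
  offset=1 (pos 6, char 'f'): match length 0
  offset=2 (pos 5, char 'c'): match length 1
  offset=3 (pos 4, char 'd'): match length 0
  offset=4 (pos 3, char 'c'): match length 4
  offset=5 (pos 2, char 'c'): match length 1
  offset=6 (pos 1, char 'f'): match length 0
  offset=7 (pos 0, char 'c'): match length 1
Longest match has length 4 at offset 4.
next_char = character at position 7 + 4 = 11 -> 'c'

Best match: offset=4, length=4 (matching 'cdcf' starting at position 3)
LZ77 triple: (4, 4, 'c')


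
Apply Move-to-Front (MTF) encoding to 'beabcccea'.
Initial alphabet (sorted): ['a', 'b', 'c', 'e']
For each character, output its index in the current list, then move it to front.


MTF encoding:
'b': index 1 in ['a', 'b', 'c', 'e'] -> ['b', 'a', 'c', 'e']
'e': index 3 in ['b', 'a', 'c', 'e'] -> ['e', 'b', 'a', 'c']
'a': index 2 in ['e', 'b', 'a', 'c'] -> ['a', 'e', 'b', 'c']
'b': index 2 in ['a', 'e', 'b', 'c'] -> ['b', 'a', 'e', 'c']
'c': index 3 in ['b', 'a', 'e', 'c'] -> ['c', 'b', 'a', 'e']
'c': index 0 in ['c', 'b', 'a', 'e'] -> ['c', 'b', 'a', 'e']
'c': index 0 in ['c', 'b', 'a', 'e'] -> ['c', 'b', 'a', 'e']
'e': index 3 in ['c', 'b', 'a', 'e'] -> ['e', 'c', 'b', 'a']
'a': index 3 in ['e', 'c', 'b', 'a'] -> ['a', 'e', 'c', 'b']


Output: [1, 3, 2, 2, 3, 0, 0, 3, 3]


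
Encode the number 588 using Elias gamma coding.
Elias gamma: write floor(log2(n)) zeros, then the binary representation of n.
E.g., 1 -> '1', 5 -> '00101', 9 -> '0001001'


num_bits = floor(log2(588)) + 1 = 10
leading_zeros = num_bits - 1 = 9
binary(588) = 1001001100

Elias gamma(588) = '000000000' + '1001001100' = 0000000001001001100 (19 bits)


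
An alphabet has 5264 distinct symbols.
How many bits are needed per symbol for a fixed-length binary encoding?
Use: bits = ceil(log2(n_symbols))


log2(5264) = 12.3619
Bracket: 2^12 = 4096 < 5264 <= 2^13 = 8192
So ceil(log2(5264)) = 13

bits = ceil(log2(5264)) = ceil(12.3619) = 13 bits


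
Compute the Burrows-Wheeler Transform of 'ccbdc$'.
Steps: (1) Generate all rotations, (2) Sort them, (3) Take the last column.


Rotations (sorted):
  0: $ccbdc -> last char: c
  1: bdc$cc -> last char: c
  2: c$ccbd -> last char: d
  3: cbdc$c -> last char: c
  4: ccbdc$ -> last char: $
  5: dc$ccb -> last char: b


BWT = ccdc$b


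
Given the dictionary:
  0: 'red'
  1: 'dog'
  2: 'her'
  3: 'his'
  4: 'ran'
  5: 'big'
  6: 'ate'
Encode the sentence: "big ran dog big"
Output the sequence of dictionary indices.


Look up each word in the dictionary:
  'big' -> 5
  'ran' -> 4
  'dog' -> 1
  'big' -> 5

Encoded: [5, 4, 1, 5]


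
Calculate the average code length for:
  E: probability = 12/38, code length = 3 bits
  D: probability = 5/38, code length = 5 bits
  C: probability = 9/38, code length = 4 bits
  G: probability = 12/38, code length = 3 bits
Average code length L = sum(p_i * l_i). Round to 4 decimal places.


Weighted contributions p_i * l_i:
  E: (12/38) * 3 = 36/38
  D: (5/38) * 5 = 25/38
  C: (9/38) * 4 = 36/38
  G: (12/38) * 3 = 36/38
Sum = (36 + 25 + 36 + 36)/38 = 133/38

L = 133/38 = 3.5000 bits/symbol


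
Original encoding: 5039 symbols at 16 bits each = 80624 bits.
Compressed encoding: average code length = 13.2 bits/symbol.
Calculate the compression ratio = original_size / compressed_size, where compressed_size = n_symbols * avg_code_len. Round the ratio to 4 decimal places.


original_size = n_symbols * orig_bits = 5039 * 16 = 80624 bits
compressed_size = n_symbols * avg_code_len = 5039 * 13.2 = 66514.8 bits
ratio = original_size / compressed_size = 80624 / 66514.8 = 1.2121

Compression ratio = 1.2121


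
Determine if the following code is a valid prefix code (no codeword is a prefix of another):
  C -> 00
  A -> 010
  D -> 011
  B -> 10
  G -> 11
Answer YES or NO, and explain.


Checking each pair (does one codeword prefix another?):
  C='00' vs A='010': no prefix
  C='00' vs D='011': no prefix
  C='00' vs B='10': no prefix
  C='00' vs G='11': no prefix
  A='010' vs C='00': no prefix
  A='010' vs D='011': no prefix
  A='010' vs B='10': no prefix
  A='010' vs G='11': no prefix
  D='011' vs C='00': no prefix
  D='011' vs A='010': no prefix
  D='011' vs B='10': no prefix
  D='011' vs G='11': no prefix
  B='10' vs C='00': no prefix
  B='10' vs A='010': no prefix
  B='10' vs D='011': no prefix
  B='10' vs G='11': no prefix
  G='11' vs C='00': no prefix
  G='11' vs A='010': no prefix
  G='11' vs D='011': no prefix
  G='11' vs B='10': no prefix
No violation found over all pairs.

YES -- this is a valid prefix code. No codeword is a prefix of any other codeword.


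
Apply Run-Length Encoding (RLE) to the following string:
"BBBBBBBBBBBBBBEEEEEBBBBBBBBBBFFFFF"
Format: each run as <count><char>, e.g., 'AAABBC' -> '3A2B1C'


Scanning runs left to right:
  i=0: run of 'B' x 14 -> '14B'
  i=14: run of 'E' x 5 -> '5E'
  i=19: run of 'B' x 10 -> '10B'
  i=29: run of 'F' x 5 -> '5F'

RLE = 14B5E10B5F


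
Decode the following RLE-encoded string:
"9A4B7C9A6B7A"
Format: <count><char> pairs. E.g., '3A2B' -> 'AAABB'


Expanding each <count><char> pair:
  9A -> 'AAAAAAAAA'
  4B -> 'BBBB'
  7C -> 'CCCCCCC'
  9A -> 'AAAAAAAAA'
  6B -> 'BBBBBB'
  7A -> 'AAAAAAA'

Decoded = AAAAAAAAABBBBCCCCCCCAAAAAAAAABBBBBBAAAAAAA


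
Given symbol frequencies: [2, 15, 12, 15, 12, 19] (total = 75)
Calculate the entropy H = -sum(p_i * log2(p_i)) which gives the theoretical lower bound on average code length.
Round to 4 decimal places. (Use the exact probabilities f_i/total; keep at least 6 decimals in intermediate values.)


Per-symbol terms -p_i * log2(p_i) with p_i = f_i/75:
  p = 2/75 = 0.026667: log2(p) = -5.228819, -p*log2(p) = 0.139435
  p = 15/75 = 0.200000: log2(p) = -2.321928, -p*log2(p) = 0.464386
  p = 12/75 = 0.160000: log2(p) = -2.643856, -p*log2(p) = 0.423017
  p = 15/75 = 0.200000: log2(p) = -2.321928, -p*log2(p) = 0.464386
  p = 12/75 = 0.160000: log2(p) = -2.643856, -p*log2(p) = 0.423017
  p = 19/75 = 0.253333: log2(p) = -1.980891, -p*log2(p) = 0.501826
H = 0.139435 + 0.464386 + 0.423017 + 0.464386 + 0.423017 + 0.501826 = 2.416067

H = 2.4161 bits/symbol


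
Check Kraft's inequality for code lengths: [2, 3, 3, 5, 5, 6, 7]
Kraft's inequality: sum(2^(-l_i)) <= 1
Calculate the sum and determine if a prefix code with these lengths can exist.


Sum = 2^(-2) + 2^(-3) + 2^(-3) + 2^(-5) + 2^(-5) + 2^(-6) + 2^(-7)
    = 0.25 + 0.125 + 0.125 + 0.03125 + 0.03125 + 0.015625 + 0.0078125
    = 75/128 = 0.5859375
Since 0.5859375 <= 1, Kraft's inequality IS satisfied.
A prefix code with these lengths CAN exist.

Kraft sum = 0.5859375. Satisfied.


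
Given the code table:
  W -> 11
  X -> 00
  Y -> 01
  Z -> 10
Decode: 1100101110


Decoding:
11 -> W
00 -> X
10 -> Z
11 -> W
10 -> Z


Result: WXZWZ


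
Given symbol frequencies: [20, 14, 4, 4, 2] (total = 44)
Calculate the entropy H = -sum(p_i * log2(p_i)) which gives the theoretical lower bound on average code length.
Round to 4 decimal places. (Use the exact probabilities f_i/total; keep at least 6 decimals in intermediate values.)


Per-symbol terms -p_i * log2(p_i) with p_i = f_i/44:
  p = 20/44 = 0.454545: log2(p) = -1.137504, -p*log2(p) = 0.517047
  p = 14/44 = 0.318182: log2(p) = -1.652077, -p*log2(p) = 0.525661
  p = 4/44 = 0.090909: log2(p) = -3.459432, -p*log2(p) = 0.314494
  p = 4/44 = 0.090909: log2(p) = -3.459432, -p*log2(p) = 0.314494
  p = 2/44 = 0.045455: log2(p) = -4.459432, -p*log2(p) = 0.202701
H = 0.517047 + 0.525661 + 0.314494 + 0.314494 + 0.202701 = 1.874397

H = 1.8744 bits/symbol


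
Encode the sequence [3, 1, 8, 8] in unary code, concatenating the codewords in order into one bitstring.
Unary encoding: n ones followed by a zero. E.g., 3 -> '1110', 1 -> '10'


Encode each number as n ones followed by a terminating 0:
  3 -> 1110 (4 bits)
  1 -> 10 (2 bits)
  8 -> 111111110 (9 bits)
  8 -> 111111110 (9 bits)
Total length = 4 + 2 + 9 + 9 = 24 bits.

Unary([3, 1, 8, 8]) = 111010111111110111111110 (24 bits)


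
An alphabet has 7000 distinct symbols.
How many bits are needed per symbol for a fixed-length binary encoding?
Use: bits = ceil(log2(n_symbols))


log2(7000) = 12.7731
Bracket: 2^12 = 4096 < 7000 <= 2^13 = 8192
So ceil(log2(7000)) = 13

bits = ceil(log2(7000)) = ceil(12.7731) = 13 bits


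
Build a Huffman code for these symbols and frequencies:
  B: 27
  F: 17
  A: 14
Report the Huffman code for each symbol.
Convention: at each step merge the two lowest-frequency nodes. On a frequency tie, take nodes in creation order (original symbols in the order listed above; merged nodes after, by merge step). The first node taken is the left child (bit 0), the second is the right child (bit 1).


Huffman tree construction:
Step 1: Merge A(14) + F(17) = 31
Step 2: Merge B(27) + (A+F)(31) = 58
Read each symbol's code off the tree from the root (left child = 0, right child = 1).

Codes:
  B: 0 (length 1)
  F: 11 (length 2)
  A: 10 (length 2)
Average code length: 89/58 = 1.5345 bits/symbol


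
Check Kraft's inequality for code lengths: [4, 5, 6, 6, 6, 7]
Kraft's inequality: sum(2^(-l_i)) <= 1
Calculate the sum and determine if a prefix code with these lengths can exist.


Sum = 2^(-4) + 2^(-5) + 2^(-6) + 2^(-6) + 2^(-6) + 2^(-7)
    = 0.0625 + 0.03125 + 0.015625 + 0.015625 + 0.015625 + 0.0078125
    = 19/128 = 0.1484375
Since 0.1484375 <= 1, Kraft's inequality IS satisfied.
A prefix code with these lengths CAN exist.

Kraft sum = 0.1484375. Satisfied.


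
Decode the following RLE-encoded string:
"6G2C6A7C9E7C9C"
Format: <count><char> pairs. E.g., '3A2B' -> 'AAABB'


Expanding each <count><char> pair:
  6G -> 'GGGGGG'
  2C -> 'CC'
  6A -> 'AAAAAA'
  7C -> 'CCCCCCC'
  9E -> 'EEEEEEEEE'
  7C -> 'CCCCCCC'
  9C -> 'CCCCCCCCC'

Decoded = GGGGGGCCAAAAAACCCCCCCEEEEEEEEECCCCCCCCCCCCCCCC


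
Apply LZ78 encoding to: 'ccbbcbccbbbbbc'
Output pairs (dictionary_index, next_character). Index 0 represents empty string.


LZ78 encoding steps:
Dictionary: {0: ''}
Step 1: w='' (idx 0), next='c' -> output (0, 'c'), add 'c' as idx 1
Step 2: w='c' (idx 1), next='b' -> output (1, 'b'), add 'cb' as idx 2
Step 3: w='' (idx 0), next='b' -> output (0, 'b'), add 'b' as idx 3
Step 4: w='cb' (idx 2), next='c' -> output (2, 'c'), add 'cbc' as idx 4
Step 5: w='cb' (idx 2), next='b' -> output (2, 'b'), add 'cbb' as idx 5
Step 6: w='b' (idx 3), next='b' -> output (3, 'b'), add 'bb' as idx 6
Step 7: w='b' (idx 3), next='c' -> output (3, 'c'), add 'bc' as idx 7


Encoded: [(0, 'c'), (1, 'b'), (0, 'b'), (2, 'c'), (2, 'b'), (3, 'b'), (3, 'c')]


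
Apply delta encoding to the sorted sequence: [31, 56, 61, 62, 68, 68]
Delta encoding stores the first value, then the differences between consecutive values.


First value: 31
Deltas:
  56 - 31 = 25
  61 - 56 = 5
  62 - 61 = 1
  68 - 62 = 6
  68 - 68 = 0


Delta encoded: [31, 25, 5, 1, 6, 0]


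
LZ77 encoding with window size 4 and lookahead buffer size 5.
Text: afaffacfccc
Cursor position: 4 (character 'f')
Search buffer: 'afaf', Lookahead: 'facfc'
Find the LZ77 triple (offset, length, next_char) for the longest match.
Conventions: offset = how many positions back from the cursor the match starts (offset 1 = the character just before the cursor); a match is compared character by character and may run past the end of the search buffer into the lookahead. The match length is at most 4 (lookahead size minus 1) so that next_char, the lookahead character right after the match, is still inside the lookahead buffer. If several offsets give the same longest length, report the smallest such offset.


Try each offset into the search buffer:
  offset=1 (pos 3, char 'f'): match length 1
  offset=2 (pos 2, char 'a'): match length 0
  offset=3 (pos 1, char 'f'): match length 2
  offset=4 (pos 0, char 'a'): match length 0
Longest match has length 2 at offset 3.
next_char = character at position 4 + 2 = 6 -> 'c'

Best match: offset=3, length=2 (matching 'fa' starting at position 1)
LZ77 triple: (3, 2, 'c')


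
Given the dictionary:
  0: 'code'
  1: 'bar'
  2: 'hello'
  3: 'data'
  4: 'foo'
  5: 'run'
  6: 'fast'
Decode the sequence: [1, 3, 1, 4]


Look up each index in the dictionary:
  1 -> 'bar'
  3 -> 'data'
  1 -> 'bar'
  4 -> 'foo'

Decoded: "bar data bar foo"


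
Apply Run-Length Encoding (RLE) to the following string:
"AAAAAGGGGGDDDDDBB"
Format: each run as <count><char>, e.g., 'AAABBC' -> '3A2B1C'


Scanning runs left to right:
  i=0: run of 'A' x 5 -> '5A'
  i=5: run of 'G' x 5 -> '5G'
  i=10: run of 'D' x 5 -> '5D'
  i=15: run of 'B' x 2 -> '2B'

RLE = 5A5G5D2B


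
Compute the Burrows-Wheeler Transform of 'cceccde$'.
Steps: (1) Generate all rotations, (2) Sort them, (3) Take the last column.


Rotations (sorted):
  0: $cceccde -> last char: e
  1: ccde$cce -> last char: e
  2: cceccde$ -> last char: $
  3: cde$ccec -> last char: c
  4: ceccde$c -> last char: c
  5: de$ccecc -> last char: c
  6: e$cceccd -> last char: d
  7: eccde$cc -> last char: c


BWT = ee$cccdc


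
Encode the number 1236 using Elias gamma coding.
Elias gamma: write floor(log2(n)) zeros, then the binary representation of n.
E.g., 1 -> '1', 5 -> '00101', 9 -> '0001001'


num_bits = floor(log2(1236)) + 1 = 11
leading_zeros = num_bits - 1 = 10
binary(1236) = 10011010100

Elias gamma(1236) = '0000000000' + '10011010100' = 000000000010011010100 (21 bits)


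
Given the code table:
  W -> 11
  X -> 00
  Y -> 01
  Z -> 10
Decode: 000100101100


Decoding:
00 -> X
01 -> Y
00 -> X
10 -> Z
11 -> W
00 -> X


Result: XYXZWX


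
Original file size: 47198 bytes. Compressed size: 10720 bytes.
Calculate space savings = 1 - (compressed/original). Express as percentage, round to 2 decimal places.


ratio = compressed/original = 10720/47198 = 0.227128
savings = 1 - ratio = 1 - 0.227128 = 0.772872
as a percentage: 0.772872 * 100 = 77.29%

Space savings = 1 - 10720/47198 = 77.29%


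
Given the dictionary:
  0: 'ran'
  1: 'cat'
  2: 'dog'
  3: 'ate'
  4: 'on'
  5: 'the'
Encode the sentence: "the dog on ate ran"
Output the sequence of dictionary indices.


Look up each word in the dictionary:
  'the' -> 5
  'dog' -> 2
  'on' -> 4
  'ate' -> 3
  'ran' -> 0

Encoded: [5, 2, 4, 3, 0]


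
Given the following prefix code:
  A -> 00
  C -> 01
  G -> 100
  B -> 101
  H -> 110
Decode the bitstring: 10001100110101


Decoding step by step:
Bits 100 -> G
Bits 01 -> C
Bits 100 -> G
Bits 110 -> H
Bits 101 -> B


Decoded message: GCGHB


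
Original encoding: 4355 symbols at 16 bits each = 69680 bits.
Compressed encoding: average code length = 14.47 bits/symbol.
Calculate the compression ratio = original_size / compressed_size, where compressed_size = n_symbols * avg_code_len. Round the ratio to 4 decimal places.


original_size = n_symbols * orig_bits = 4355 * 16 = 69680 bits
compressed_size = n_symbols * avg_code_len = 4355 * 14.47 = 63016.85 bits
ratio = original_size / compressed_size = 69680 / 63016.85 = 1.1057

Compression ratio = 1.1057


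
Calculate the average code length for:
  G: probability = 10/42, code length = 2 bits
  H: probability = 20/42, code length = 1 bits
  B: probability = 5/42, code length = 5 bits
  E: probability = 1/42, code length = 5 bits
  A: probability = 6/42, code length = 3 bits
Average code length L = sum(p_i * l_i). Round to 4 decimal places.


Weighted contributions p_i * l_i:
  G: (10/42) * 2 = 20/42
  H: (20/42) * 1 = 20/42
  B: (5/42) * 5 = 25/42
  E: (1/42) * 5 = 5/42
  A: (6/42) * 3 = 18/42
Sum = (20 + 20 + 25 + 5 + 18)/42 = 88/42

L = 88/42 = 2.0952 bits/symbol


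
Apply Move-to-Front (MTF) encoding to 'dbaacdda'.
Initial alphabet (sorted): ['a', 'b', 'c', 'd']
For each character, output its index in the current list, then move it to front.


MTF encoding:
'd': index 3 in ['a', 'b', 'c', 'd'] -> ['d', 'a', 'b', 'c']
'b': index 2 in ['d', 'a', 'b', 'c'] -> ['b', 'd', 'a', 'c']
'a': index 2 in ['b', 'd', 'a', 'c'] -> ['a', 'b', 'd', 'c']
'a': index 0 in ['a', 'b', 'd', 'c'] -> ['a', 'b', 'd', 'c']
'c': index 3 in ['a', 'b', 'd', 'c'] -> ['c', 'a', 'b', 'd']
'd': index 3 in ['c', 'a', 'b', 'd'] -> ['d', 'c', 'a', 'b']
'd': index 0 in ['d', 'c', 'a', 'b'] -> ['d', 'c', 'a', 'b']
'a': index 2 in ['d', 'c', 'a', 'b'] -> ['a', 'd', 'c', 'b']


Output: [3, 2, 2, 0, 3, 3, 0, 2]
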